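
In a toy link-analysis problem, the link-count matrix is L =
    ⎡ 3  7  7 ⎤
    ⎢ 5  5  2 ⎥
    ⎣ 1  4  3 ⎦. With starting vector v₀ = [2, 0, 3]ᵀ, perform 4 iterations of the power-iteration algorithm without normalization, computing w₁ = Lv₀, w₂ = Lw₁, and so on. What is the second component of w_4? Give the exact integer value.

w1 = Lv₀ = (3·2 + 7·0 + 7·3; 5·2 + 5·0 + 2·3; 1·2 + 4·0 + 3·3) = (27, 16, 11)
w2 = Lw1 = (3·27 + 7·16 + 7·11; 5·27 + 5·16 + 2·11; 1·27 + 4·16 + 3·11) = (270, 237, 124)
w3 = Lw2 = (3337, 2783, 1590)
w4 = Lw3 = (40622, 33780, 19239)
The requested component of w4 is 33780.

33780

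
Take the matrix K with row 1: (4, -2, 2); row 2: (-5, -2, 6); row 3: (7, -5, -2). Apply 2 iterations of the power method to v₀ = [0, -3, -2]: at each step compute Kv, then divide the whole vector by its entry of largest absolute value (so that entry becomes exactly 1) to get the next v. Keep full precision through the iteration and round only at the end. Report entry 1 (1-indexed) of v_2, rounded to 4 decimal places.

Kv0 = (2.00000, -6.00000, 19.00000); divide by 19.00000 → v1 = (0.10526, -0.31579, 1.00000)
Kv1 = (3.05263, 6.10526, 0.31579); divide by 6.10526 → v2 = (0.50000, 1.00000, 0.05172)
Requested entry of v2: 58/116 = 0.5000

0.5000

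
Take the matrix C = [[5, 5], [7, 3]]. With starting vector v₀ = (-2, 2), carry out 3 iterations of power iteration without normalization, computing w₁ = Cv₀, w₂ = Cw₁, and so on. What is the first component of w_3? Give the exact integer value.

w1 = Cv₀ = (5·(-2) + 5·2; 7·(-2) + 3·2) = (0, -8)
w2 = Cw1 = (5·0 + 5·(-8); 7·0 + 3·(-8)) = (-40, -24)
w3 = Cw2 = (-320, -352)
The requested component of w3 is -320.

-320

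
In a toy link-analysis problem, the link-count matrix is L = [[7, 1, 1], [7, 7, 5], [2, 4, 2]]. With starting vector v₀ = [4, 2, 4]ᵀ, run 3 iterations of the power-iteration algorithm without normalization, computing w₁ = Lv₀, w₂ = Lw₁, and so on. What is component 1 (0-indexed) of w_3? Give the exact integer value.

9632

w1 = Lv₀ = (34, 62, 24)
w2 = Lw1 = (324, 792, 364)
w3 = Lw2 = (3424, 9632, 4544)
The requested component of w3 is 9632.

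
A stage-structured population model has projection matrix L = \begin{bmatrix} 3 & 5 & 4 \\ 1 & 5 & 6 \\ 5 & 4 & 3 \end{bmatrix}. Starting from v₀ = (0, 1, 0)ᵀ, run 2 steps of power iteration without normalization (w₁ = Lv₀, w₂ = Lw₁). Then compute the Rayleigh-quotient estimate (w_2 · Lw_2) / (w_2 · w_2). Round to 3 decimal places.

w1 = Lv₀ = (3·0 + 5·1 + 4·0; 1·0 + 5·1 + 6·0; 5·0 + 4·1 + 3·0) = (5, 5, 4)
w2 = Lw1 = (3·5 + 5·5 + 4·4; 1·5 + 5·5 + 6·4; 5·5 + 4·5 + 3·4) = (56, 54, 57)
Lw2 = (666, 668, 667)
w2·Lw2 = 56·666 + 54·668 + 57·667 = 111387; w2·w2 = 56·56 + 54·54 + 57·57 = 9301
λ ≈ 111387/9301 = 11.976

λ ≈ 11.976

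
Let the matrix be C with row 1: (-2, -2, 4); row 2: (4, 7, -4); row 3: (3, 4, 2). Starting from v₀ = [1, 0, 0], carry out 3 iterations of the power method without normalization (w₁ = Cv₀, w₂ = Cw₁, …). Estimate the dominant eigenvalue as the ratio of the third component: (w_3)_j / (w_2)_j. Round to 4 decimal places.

λ ≈ 5.5000

w1 = Cv₀ = ((-2)·1 + (-2)·0 + 4·0; 4·1 + 7·0 + (-4)·0; 3·1 + 4·0 + 2·0) = (-2, 4, 3)
w2 = Cw1 = ((-2)·(-2) + (-2)·4 + 4·3; 4·(-2) + 7·4 + (-4)·3; 3·(-2) + 4·4 + 2·3) = (8, 8, 16)
w3 = Cw2 = (32, 24, 88)
Ratio at component: 88 / 16 = 5.5000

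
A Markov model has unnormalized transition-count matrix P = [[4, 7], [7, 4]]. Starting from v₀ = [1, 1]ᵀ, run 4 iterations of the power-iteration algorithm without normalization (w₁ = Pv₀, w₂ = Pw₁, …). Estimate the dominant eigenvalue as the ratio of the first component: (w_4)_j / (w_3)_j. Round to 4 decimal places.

w1 = Pv₀ = (11, 11)
w2 = Pw1 = (121, 121)
w3 = Pw2 = (1331, 1331)
w4 = Pw3 = (14641, 14641)
Ratio at component: 14641 / 1331 = 11.0000

λ ≈ 11.0000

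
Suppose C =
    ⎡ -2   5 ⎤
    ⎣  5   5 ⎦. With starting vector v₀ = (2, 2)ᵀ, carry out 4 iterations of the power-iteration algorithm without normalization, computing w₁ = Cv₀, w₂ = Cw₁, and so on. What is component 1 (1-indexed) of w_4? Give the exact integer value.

w1 = Cv₀ = (6, 20)
w2 = Cw1 = (88, 130)
w3 = Cw2 = (474, 1090)
w4 = Cw3 = (4502, 7820)
The requested component of w4 is 4502.

4502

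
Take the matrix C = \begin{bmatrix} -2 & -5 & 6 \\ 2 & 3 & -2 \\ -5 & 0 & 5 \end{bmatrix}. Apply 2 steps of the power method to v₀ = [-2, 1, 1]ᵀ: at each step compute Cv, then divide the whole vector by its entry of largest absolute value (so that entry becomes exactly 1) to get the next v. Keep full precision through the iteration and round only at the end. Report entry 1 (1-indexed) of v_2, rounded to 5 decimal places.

1.00000

Cv0 = (5.000000, -3.000000, 15.000000); divide by 15.000000 → v1 = (0.333333, -0.200000, 1.000000)
Cv1 = (6.333333, -1.933333, 3.333333); divide by 6.333333 → v2 = (1.000000, -0.305263, 0.526316)
Requested entry of v2: 95/95 = 1.00000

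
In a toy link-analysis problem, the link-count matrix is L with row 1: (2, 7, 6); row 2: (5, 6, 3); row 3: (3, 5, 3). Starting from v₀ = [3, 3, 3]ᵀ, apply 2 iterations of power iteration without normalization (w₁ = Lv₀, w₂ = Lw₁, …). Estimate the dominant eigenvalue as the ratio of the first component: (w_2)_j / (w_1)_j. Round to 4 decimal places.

w1 = Lv₀ = (45, 42, 33)
w2 = Lw1 = (582, 576, 444)
Ratio at component: 582 / 45 = 12.9333

λ ≈ 12.9333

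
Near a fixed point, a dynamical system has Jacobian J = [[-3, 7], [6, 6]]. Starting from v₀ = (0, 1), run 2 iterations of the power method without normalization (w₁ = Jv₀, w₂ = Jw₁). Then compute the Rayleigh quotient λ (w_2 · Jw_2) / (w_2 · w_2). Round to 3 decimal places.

w1 = Jv₀ = ((-3)·0 + 7·1; 6·0 + 6·1) = (7, 6)
w2 = Jw1 = ((-3)·7 + 7·6; 6·7 + 6·6) = (21, 78)
Jw2 = (483, 594)
w2·Jw2 = 21·483 + 78·594 = 56475; w2·w2 = 21·21 + 78·78 = 6525
λ ≈ 56475/6525 = 8.655

λ ≈ 8.655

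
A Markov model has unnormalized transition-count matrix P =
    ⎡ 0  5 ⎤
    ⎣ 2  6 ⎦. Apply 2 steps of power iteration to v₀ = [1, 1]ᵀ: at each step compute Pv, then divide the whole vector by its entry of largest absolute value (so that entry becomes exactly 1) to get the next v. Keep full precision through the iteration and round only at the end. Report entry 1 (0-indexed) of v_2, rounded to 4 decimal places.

1.0000

Pv0 = (5.00000, 8.00000); divide by 8.00000 → v1 = (0.62500, 1.00000)
Pv1 = (5.00000, 7.25000); divide by 7.25000 → v2 = (0.68966, 1.00000)
Requested entry of v2: 58/58 = 1.0000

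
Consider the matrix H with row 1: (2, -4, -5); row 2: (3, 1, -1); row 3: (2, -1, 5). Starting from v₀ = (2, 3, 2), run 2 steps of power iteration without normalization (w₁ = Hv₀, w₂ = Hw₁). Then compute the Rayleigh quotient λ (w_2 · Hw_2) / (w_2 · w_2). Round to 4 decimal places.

λ ≈ 1.7647

w1 = Hv₀ = (2·2 + (-4)·3 + (-5)·2; 3·2 + 1·3 + (-1)·2; 2·2 + (-1)·3 + 5·2) = (-18, 7, 11)
w2 = Hw1 = (2·(-18) + (-4)·7 + (-5)·11; 3·(-18) + 1·7 + (-1)·11; 2·(-18) + (-1)·7 + 5·11) = (-119, -58, 12)
Hw2 = (-66, -427, -120)
w2·Hw2 = (-119)·(-66) + (-58)·(-427) + 12·(-120) = 31180; w2·w2 = (-119)·(-119) + (-58)·(-58) + 12·12 = 17669
λ ≈ 31180/17669 = 1.7647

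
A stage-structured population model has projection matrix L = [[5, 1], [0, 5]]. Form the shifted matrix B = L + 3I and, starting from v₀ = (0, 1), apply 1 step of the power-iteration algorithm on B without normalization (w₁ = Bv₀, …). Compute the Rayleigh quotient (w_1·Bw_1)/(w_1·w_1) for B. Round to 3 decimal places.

μ ≈ 8.123

B = L + 3I has rows (8, 1); (0, 8)
w1 = Bv₀ = (8·0 + 1·1; 0·0 + 8·1) = (1, 8)
Bw1 = (16, 64)
w1·Bw1 = 528; w1·w1 = 65; μ ≈ 528/65 = 8.123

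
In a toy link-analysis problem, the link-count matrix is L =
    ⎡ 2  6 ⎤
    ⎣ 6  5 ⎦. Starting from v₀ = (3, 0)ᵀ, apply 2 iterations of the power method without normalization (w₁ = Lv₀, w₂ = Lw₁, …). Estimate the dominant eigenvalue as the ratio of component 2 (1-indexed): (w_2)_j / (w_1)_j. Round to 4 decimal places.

λ ≈ 7.0000

w1 = Lv₀ = (2·3 + 6·0; 6·3 + 5·0) = (6, 18)
w2 = Lw1 = (2·6 + 6·18; 6·6 + 5·18) = (120, 126)
Ratio at component: 126 / 18 = 7.0000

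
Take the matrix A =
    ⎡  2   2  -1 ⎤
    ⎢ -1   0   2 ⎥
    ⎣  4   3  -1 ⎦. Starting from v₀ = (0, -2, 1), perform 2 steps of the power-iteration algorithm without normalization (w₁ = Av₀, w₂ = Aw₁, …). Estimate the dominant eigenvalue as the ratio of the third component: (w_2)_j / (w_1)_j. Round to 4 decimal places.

w1 = Av₀ = (2·0 + 2·(-2) + (-1)·1; (-1)·0 + 0·(-2) + 2·1; 4·0 + 3·(-2) + (-1)·1) = (-5, 2, -7)
w2 = Aw1 = (2·(-5) + 2·2 + (-1)·(-7); (-1)·(-5) + 0·2 + 2·(-7); 4·(-5) + 3·2 + (-1)·(-7)) = (1, -9, -7)
Ratio at component: -7 / -7 = 1.0000

λ ≈ 1.0000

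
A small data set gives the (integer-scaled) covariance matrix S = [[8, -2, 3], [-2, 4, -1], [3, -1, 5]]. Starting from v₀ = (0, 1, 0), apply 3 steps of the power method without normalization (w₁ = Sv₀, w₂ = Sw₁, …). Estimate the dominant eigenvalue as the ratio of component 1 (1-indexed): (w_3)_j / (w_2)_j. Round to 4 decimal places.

11.2222

w1 = Sv₀ = (-2, 4, -1)
w2 = Sw1 = (-27, 21, -15)
w3 = Sw2 = (-303, 153, -177)
Ratio at component: -303 / -27 = 11.2222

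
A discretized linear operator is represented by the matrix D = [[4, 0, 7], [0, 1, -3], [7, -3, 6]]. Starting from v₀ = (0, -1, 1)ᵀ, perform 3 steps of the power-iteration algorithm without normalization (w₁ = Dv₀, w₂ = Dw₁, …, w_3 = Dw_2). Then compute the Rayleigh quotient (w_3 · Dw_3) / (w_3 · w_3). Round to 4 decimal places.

12.5270

w1 = Dv₀ = (7, -4, 9)
w2 = Dw1 = (91, -31, 115)
w3 = Dw2 = (1169, -376, 1420)
Dw3 = (14616, -4636, 17831)
w3·Dw3 = 1169·14616 + (-376)·(-4636) + 1420·17831 = 44149260; w3·w3 = 1169·1169 + (-376)·(-376) + 1420·1420 = 3524337
λ ≈ 44149260/3524337 = 12.5270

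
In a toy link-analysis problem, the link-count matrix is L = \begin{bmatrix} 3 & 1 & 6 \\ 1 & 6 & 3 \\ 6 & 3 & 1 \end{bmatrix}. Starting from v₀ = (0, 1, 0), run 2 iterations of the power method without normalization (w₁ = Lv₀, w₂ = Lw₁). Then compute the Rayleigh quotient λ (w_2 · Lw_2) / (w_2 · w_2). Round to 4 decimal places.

w1 = Lv₀ = (1, 6, 3)
w2 = Lw1 = (27, 46, 27)
Lw2 = (289, 384, 327)
w2·Lw2 = 27·289 + 46·384 + 27·327 = 34296; w2·w2 = 27·27 + 46·46 + 27·27 = 3574
λ ≈ 34296/3574 = 9.5960

λ ≈ 9.5960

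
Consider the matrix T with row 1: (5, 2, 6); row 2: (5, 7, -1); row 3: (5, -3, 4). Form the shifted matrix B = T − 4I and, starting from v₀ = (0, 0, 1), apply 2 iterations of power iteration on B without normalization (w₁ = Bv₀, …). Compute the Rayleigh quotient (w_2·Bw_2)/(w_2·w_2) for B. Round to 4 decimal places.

B = T − 4I has rows (1, 2, 6); (5, 3, -1); (5, -3, 0)
w1 = Bv₀ = (1·0 + 2·0 + 6·1; 5·0 + 3·0 + (-1)·1; 5·0 + (-3)·0 + 0·1) = (6, -1, 0)
w2 = Bw1 = (1·6 + 2·(-1) + 6·0; 5·6 + 3·(-1) + (-1)·0; 5·6 + (-3)·(-1) + 0·0) = (4, 27, 33)
Bw2 = (256, 68, -61)
w2·Bw2 = 847; w2·w2 = 1834; μ ≈ 847/1834 = 0.4618

0.4618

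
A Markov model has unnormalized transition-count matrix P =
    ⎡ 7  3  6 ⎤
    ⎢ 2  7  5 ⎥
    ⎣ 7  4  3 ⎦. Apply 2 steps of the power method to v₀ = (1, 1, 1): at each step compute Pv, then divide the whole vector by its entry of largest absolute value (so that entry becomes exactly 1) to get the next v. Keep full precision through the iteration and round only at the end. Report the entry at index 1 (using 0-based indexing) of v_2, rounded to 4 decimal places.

Pv0 = (16.00000, 14.00000, 14.00000); divide by 16.00000 → v1 = (1.00000, 0.87500, 0.87500)
Pv1 = (14.87500, 12.50000, 13.12500); divide by 14.87500 → v2 = (1.00000, 0.84034, 0.88235)
Requested entry of v2: 200/238 = 0.8403

0.8403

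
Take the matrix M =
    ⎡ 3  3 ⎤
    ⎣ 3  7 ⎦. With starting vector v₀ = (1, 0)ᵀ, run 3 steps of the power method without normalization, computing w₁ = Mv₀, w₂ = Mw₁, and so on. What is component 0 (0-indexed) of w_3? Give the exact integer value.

w1 = Mv₀ = (3, 3)
w2 = Mw1 = (18, 30)
w3 = Mw2 = (144, 264)
The requested component of w3 is 144.

144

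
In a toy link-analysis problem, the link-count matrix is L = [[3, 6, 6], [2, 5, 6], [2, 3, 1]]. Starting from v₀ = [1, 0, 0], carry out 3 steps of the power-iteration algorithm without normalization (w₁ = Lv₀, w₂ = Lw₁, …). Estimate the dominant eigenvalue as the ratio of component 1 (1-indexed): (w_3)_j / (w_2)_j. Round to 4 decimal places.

w1 = Lv₀ = (3·1 + 6·0 + 6·0; 2·1 + 5·0 + 6·0; 2·1 + 3·0 + 1·0) = (3, 2, 2)
w2 = Lw1 = (3·3 + 6·2 + 6·2; 2·3 + 5·2 + 6·2; 2·3 + 3·2 + 1·2) = (33, 28, 14)
w3 = Lw2 = (351, 290, 164)
Ratio at component: 351 / 33 = 10.6364

10.6364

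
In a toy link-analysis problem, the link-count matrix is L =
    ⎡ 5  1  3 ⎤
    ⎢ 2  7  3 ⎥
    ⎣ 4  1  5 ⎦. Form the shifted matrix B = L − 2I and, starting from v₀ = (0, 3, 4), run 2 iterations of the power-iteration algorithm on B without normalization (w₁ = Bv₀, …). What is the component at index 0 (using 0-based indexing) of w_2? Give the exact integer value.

117

B = L − 2I has rows (3, 1, 3); (2, 5, 3); (4, 1, 3)
w1 = Bv₀ = (15, 27, 15)
w2 = Bw1 = (117, 210, 132)
Requested component of w2: 117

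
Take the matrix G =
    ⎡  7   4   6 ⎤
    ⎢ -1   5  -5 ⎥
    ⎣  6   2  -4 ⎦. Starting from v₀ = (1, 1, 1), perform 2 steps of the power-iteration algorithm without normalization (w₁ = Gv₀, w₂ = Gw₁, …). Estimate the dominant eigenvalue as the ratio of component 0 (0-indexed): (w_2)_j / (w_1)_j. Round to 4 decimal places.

w1 = Gv₀ = (17, -1, 4)
w2 = Gw1 = (139, -42, 84)
Ratio at component: 139 / 17 = 8.1765

8.1765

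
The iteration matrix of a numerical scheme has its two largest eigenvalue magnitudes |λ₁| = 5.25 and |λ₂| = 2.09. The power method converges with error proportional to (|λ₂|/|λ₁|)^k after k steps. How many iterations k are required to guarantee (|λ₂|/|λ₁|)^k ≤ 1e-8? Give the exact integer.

|λ₂/λ₁| = 2.09/5.25 = 0.39810
Need k ≥ ln(1e-8) / ln(0.39810) = -18.4207 / -0.9211 ≈ 19.999
Smallest integer k satisfying the bound: 20

20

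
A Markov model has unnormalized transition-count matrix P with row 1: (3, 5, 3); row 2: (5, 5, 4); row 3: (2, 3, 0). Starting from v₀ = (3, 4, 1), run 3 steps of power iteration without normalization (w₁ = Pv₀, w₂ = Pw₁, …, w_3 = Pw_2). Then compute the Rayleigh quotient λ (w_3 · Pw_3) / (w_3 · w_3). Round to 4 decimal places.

10.7658

w1 = Pv₀ = (32, 39, 18)
w2 = Pw1 = (345, 427, 181)
w3 = Pw2 = (3713, 4584, 1971)
Pw3 = (39972, 49369, 21178)
w3·Pw3 = 3713·39972 + 4584·49369 + 1971·21178 = 416465370; w3·w3 = 3713·3713 + 4584·4584 + 1971·1971 = 38684266
λ ≈ 416465370/38684266 = 10.7658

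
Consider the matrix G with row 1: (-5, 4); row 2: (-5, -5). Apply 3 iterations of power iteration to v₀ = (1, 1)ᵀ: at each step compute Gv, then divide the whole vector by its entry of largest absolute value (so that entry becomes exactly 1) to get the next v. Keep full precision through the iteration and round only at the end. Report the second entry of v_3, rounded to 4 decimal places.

-0.2532

Gv0 = (-1.00000, -10.00000); divide by -10.00000 → v1 = (0.10000, 1.00000)
Gv1 = (3.50000, -5.50000); divide by -5.50000 → v2 = (-0.63636, 1.00000)
Gv2 = (7.18182, -1.81818); divide by 7.18182 → v3 = (1.00000, -0.25316)
Requested entry of v3: -100/395 = -0.2532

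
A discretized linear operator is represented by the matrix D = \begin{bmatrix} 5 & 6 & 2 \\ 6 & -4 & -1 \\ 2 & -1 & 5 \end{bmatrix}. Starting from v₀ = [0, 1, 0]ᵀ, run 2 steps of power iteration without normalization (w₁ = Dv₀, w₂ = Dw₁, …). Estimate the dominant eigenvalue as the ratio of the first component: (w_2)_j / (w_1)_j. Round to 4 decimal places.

0.6667

w1 = Dv₀ = (5·0 + 6·1 + 2·0; 6·0 + (-4)·1 + (-1)·0; 2·0 + (-1)·1 + 5·0) = (6, -4, -1)
w2 = Dw1 = (5·6 + 6·(-4) + 2·(-1); 6·6 + (-4)·(-4) + (-1)·(-1); 2·6 + (-1)·(-4) + 5·(-1)) = (4, 53, 11)
Ratio at component: 4 / 6 = 0.6667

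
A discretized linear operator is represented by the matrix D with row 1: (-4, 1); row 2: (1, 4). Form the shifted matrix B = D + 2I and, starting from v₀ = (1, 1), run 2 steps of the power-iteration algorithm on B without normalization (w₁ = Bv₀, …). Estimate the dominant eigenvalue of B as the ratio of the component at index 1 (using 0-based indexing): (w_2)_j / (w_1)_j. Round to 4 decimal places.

B = D + 2I has rows (-2, 1); (1, 6)
w1 = Bv₀ = (-1, 7)
w2 = Bw1 = (9, 41)
Ratio: 41/7 = 5.8571

μ ≈ 5.8571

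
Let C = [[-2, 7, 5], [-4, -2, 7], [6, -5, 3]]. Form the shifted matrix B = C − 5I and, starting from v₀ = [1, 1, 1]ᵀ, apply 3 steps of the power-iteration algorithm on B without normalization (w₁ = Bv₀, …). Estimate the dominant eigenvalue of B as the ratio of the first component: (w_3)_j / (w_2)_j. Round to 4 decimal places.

B = C − 5I has rows (-7, 7, 5); (-4, -7, 7); (6, -5, -2)
w1 = Bv₀ = ((-7)·1 + 7·1 + 5·1; (-4)·1 + (-7)·1 + 7·1; 6·1 + (-5)·1 + (-2)·1) = (5, -4, -1)
w2 = Bw1 = ((-7)·5 + 7·(-4) + 5·(-1); (-4)·5 + (-7)·(-4) + 7·(-1); 6·5 + (-5)·(-4) + (-2)·(-1)) = (-68, 1, 52)
w3 = Bw2 = (743, 629, -517)
Ratio: 743/-68 = -10.9265

μ ≈ -10.9265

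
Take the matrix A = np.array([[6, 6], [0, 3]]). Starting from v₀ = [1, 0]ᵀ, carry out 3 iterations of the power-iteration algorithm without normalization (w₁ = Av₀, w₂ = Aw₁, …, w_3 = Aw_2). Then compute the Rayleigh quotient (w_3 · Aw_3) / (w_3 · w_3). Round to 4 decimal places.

6.0000

w1 = Av₀ = (6, 0)
w2 = Aw1 = (36, 0)
w3 = Aw2 = (216, 0)
Aw3 = (1296, 0)
w3·Aw3 = 216·1296 + 0·0 = 279936; w3·w3 = 216·216 + 0·0 = 46656
λ ≈ 279936/46656 = 6.0000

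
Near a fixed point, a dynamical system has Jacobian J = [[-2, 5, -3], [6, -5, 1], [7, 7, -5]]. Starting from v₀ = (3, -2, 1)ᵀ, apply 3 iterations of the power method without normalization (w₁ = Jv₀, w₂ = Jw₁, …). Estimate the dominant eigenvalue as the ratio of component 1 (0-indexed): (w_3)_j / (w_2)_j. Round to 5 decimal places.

w1 = Jv₀ = ((-2)·3 + 5·(-2) + (-3)·1; 6·3 + (-5)·(-2) + 1·1; 7·3 + 7·(-2) + (-5)·1) = (-19, 29, 2)
w2 = Jw1 = ((-2)·(-19) + 5·29 + (-3)·2; 6·(-19) + (-5)·29 + 1·2; 7·(-19) + 7·29 + (-5)·2) = (177, -257, 60)
w3 = Jw2 = (-1819, 2407, -860)
Ratio at component: 2407 / -257 = -9.36576

λ ≈ -9.36576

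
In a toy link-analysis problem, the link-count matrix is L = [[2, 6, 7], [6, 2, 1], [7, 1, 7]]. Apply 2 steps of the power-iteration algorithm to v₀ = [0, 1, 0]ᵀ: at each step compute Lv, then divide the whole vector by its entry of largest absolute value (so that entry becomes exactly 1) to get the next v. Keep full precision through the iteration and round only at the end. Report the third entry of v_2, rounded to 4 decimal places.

Lv0 = (6.00000, 2.00000, 1.00000); divide by 6.00000 → v1 = (1.00000, 0.33333, 0.16667)
Lv1 = (5.16667, 6.83333, 8.50000); divide by 8.50000 → v2 = (0.60784, 0.80392, 1.00000)
Requested entry of v2: 51/51 = 1.0000

1.0000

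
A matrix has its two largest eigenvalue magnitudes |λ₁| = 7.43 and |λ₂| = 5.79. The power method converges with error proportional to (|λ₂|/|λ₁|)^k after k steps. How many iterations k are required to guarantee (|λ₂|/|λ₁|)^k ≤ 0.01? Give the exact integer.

|λ₂/λ₁| = 5.79/7.43 = 0.77927
Need k ≥ ln(0.01) / ln(0.77927) = -4.6052 / -0.2494 ≈ 18.465
Smallest integer k satisfying the bound: 19

19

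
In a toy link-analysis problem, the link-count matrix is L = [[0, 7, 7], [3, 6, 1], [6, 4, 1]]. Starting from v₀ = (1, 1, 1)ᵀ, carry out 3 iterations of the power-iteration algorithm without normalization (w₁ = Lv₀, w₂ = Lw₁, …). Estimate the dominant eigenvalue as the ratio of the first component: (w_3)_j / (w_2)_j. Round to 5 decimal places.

11.80952

w1 = Lv₀ = (14, 10, 11)
w2 = Lw1 = (147, 113, 135)
w3 = Lw2 = (1736, 1254, 1469)
Ratio at component: 1736 / 147 = 11.80952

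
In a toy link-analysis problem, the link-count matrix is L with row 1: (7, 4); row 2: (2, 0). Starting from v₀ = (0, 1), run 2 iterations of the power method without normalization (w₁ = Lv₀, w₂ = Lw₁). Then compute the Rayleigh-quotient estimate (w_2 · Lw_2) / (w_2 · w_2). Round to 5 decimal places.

λ ≈ 8.05660

w1 = Lv₀ = (7·0 + 4·1; 2·0 + 0·1) = (4, 0)
w2 = Lw1 = (7·4 + 4·0; 2·4 + 0·0) = (28, 8)
Lw2 = (228, 56)
w2·Lw2 = 28·228 + 8·56 = 6832; w2·w2 = 28·28 + 8·8 = 848
λ ≈ 6832/848 = 8.05660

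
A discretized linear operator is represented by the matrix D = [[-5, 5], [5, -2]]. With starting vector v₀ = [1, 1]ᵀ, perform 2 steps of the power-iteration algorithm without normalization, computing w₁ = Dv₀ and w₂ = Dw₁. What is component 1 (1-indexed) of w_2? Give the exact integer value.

15

w1 = Dv₀ = (0, 3)
w2 = Dw1 = (15, -6)
The requested component of w2 is 15.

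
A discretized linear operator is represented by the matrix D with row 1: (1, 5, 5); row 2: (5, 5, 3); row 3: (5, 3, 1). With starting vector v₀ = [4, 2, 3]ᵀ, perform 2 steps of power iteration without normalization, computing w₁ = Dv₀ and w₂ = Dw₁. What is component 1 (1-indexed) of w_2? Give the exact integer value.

369

w1 = Dv₀ = (1·4 + 5·2 + 5·3; 5·4 + 5·2 + 3·3; 5·4 + 3·2 + 1·3) = (29, 39, 29)
w2 = Dw1 = (1·29 + 5·39 + 5·29; 5·29 + 5·39 + 3·29; 5·29 + 3·39 + 1·29) = (369, 427, 291)
The requested component of w2 is 369.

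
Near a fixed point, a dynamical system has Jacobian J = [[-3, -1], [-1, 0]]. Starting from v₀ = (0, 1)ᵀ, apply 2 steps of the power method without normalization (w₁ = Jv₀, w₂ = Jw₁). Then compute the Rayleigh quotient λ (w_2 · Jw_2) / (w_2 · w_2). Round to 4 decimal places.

λ ≈ -3.3000

w1 = Jv₀ = ((-3)·0 + (-1)·1; (-1)·0 + 0·1) = (-1, 0)
w2 = Jw1 = ((-3)·(-1) + (-1)·0; (-1)·(-1) + 0·0) = (3, 1)
Jw2 = (-10, -3)
w2·Jw2 = 3·(-10) + 1·(-3) = -33; w2·w2 = 3·3 + 1·1 = 10
λ ≈ -33/10 = -3.3000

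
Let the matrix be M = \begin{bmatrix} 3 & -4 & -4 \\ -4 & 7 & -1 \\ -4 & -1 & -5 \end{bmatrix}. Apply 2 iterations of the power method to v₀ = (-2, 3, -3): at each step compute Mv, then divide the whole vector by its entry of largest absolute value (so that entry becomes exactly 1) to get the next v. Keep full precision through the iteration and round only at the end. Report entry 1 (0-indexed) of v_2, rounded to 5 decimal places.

Mv0 = (-6.000000, 32.000000, 20.000000); divide by 32.000000 → v1 = (-0.187500, 1.000000, 0.625000)
Mv1 = (-7.062500, 7.125000, -3.375000); divide by 7.125000 → v2 = (-0.991228, 1.000000, -0.473684)
Requested entry of v2: 228/228 = 1.00000

1.00000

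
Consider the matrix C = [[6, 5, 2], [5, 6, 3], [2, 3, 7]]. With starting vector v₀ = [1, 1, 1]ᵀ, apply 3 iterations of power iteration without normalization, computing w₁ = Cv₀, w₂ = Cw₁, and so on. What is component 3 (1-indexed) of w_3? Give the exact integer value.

1963

w1 = Cv₀ = (13, 14, 12)
w2 = Cw1 = (172, 185, 152)
w3 = Cw2 = (2261, 2426, 1963)
The requested component of w3 is 1963.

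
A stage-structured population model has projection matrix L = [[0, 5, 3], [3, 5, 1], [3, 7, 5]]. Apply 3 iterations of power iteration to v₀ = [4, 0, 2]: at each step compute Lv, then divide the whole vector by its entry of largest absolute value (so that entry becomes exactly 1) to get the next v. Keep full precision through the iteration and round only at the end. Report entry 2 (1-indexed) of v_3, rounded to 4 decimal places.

Lv0 = (6.00000, 14.00000, 22.00000); divide by 22.00000 → v1 = (0.27273, 0.63636, 1.00000)
Lv1 = (6.18182, 5.00000, 10.27273); divide by 10.27273 → v2 = (0.60177, 0.48673, 1.00000)
Lv2 = (5.43363, 5.23894, 10.21239); divide by 10.21239 → v3 = (0.53206, 0.51300, 1.00000)
Requested entry of v3: 1184/2308 = 0.5130

0.5130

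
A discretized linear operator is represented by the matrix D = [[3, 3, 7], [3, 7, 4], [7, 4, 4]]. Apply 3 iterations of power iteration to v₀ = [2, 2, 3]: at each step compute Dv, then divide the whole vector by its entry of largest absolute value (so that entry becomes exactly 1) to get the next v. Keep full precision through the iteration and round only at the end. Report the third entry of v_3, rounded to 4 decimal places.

Dv0 = (33.00000, 32.00000, 34.00000); divide by 34.00000 → v1 = (0.97059, 0.94118, 1.00000)
Dv1 = (12.73529, 13.50000, 14.55882); divide by 14.55882 → v2 = (0.87475, 0.92727, 1.00000)
Dv2 = (12.40606, 13.11515, 13.83232); divide by 13.83232 → v3 = (0.89689, 0.94815, 1.00000)
Requested entry of v3: 6847/6847 = 1.0000

1.0000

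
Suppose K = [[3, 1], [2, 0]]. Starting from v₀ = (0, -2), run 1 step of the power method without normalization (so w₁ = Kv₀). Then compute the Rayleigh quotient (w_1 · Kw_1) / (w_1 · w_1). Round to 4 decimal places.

w1 = Kv₀ = (-2, 0)
Kw1 = (-6, -4)
w1·Kw1 = (-2)·(-6) + 0·(-4) = 12; w1·w1 = (-2)·(-2) + 0·0 = 4
λ ≈ 12/4 = 3.0000

3.0000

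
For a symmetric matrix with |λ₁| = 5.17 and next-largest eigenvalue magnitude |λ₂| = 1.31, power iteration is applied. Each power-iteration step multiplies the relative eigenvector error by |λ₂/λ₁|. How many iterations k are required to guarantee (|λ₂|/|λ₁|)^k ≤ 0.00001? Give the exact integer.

9

|λ₂/λ₁| = 1.31/5.17 = 0.25338
Need k ≥ ln(0.00001) / ln(0.25338) = -11.5129 / -1.3728 ≈ 8.386
Smallest integer k satisfying the bound: 9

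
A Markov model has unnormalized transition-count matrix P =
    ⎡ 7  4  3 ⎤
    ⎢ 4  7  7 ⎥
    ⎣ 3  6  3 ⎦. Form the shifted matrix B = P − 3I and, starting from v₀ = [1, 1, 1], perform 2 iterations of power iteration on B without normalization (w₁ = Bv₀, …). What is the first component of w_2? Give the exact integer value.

131

B = P − 3I has rows (4, 4, 3); (4, 4, 7); (3, 6, 0)
w1 = Bv₀ = (11, 15, 9)
w2 = Bw1 = (131, 167, 123)
Requested component of w2: 131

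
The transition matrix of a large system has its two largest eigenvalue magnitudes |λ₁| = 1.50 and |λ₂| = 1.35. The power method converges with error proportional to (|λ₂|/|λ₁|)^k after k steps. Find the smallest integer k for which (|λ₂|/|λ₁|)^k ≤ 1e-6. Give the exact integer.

|λ₂/λ₁| = 1.35/1.50 = 0.90000
Need k ≥ ln(1e-6) / ln(0.90000) = -13.8155 / -0.1054 ≈ 131.126
Smallest integer k satisfying the bound: 132

132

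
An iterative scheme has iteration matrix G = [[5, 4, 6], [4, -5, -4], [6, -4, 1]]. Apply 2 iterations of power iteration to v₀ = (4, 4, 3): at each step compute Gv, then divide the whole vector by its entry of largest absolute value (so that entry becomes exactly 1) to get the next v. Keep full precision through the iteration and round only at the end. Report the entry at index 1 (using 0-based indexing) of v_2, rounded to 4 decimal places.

0.6316

Gv0 = (54.00000, -16.00000, 11.00000); divide by 54.00000 → v1 = (1.00000, -0.29630, 0.20370)
Gv1 = (5.03704, 4.66667, 7.38889); divide by 7.38889 → v2 = (0.68170, 0.63158, 1.00000)
Requested entry of v2: 252/399 = 0.6316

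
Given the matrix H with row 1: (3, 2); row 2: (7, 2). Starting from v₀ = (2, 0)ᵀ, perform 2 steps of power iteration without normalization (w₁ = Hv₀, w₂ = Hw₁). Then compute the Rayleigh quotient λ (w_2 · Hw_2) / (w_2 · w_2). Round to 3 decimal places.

λ ≈ 6.432

w1 = Hv₀ = (3·2 + 2·0; 7·2 + 2·0) = (6, 14)
w2 = Hw1 = (3·6 + 2·14; 7·6 + 2·14) = (46, 70)
Hw2 = (278, 462)
w2·Hw2 = 46·278 + 70·462 = 45128; w2·w2 = 46·46 + 70·70 = 7016
λ ≈ 45128/7016 = 6.432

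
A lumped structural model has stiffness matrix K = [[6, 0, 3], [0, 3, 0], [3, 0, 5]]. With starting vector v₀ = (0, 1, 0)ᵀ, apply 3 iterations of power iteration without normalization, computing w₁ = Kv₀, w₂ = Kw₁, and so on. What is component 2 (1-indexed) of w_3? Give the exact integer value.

27

w1 = Kv₀ = (0, 3, 0)
w2 = Kw1 = (0, 9, 0)
w3 = Kw2 = (0, 27, 0)
The requested component of w3 is 27.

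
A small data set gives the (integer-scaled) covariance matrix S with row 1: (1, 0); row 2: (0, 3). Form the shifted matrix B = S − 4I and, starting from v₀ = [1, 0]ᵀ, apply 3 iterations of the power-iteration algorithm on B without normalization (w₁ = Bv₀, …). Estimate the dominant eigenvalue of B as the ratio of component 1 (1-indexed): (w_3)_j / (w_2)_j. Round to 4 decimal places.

-3.0000

B = S − 4I has rows (-3, 0); (0, -1)
w1 = Bv₀ = ((-3)·1 + 0·0; 0·1 + (-1)·0) = (-3, 0)
w2 = Bw1 = ((-3)·(-3) + 0·0; 0·(-3) + (-1)·0) = (9, 0)
w3 = Bw2 = (-27, 0)
Ratio: -27/9 = -3.0000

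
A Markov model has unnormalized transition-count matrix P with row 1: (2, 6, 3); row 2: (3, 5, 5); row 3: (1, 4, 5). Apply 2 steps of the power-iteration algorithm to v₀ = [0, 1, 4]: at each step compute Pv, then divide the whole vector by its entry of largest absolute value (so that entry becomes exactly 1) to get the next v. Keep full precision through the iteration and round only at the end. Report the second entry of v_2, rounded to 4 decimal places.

Pv0 = (18.00000, 25.00000, 24.00000); divide by 25.00000 → v1 = (0.72000, 1.00000, 0.96000)
Pv1 = (10.32000, 11.96000, 9.52000); divide by 11.96000 → v2 = (0.86288, 1.00000, 0.79599)
Requested entry of v2: 299/299 = 1.0000

1.0000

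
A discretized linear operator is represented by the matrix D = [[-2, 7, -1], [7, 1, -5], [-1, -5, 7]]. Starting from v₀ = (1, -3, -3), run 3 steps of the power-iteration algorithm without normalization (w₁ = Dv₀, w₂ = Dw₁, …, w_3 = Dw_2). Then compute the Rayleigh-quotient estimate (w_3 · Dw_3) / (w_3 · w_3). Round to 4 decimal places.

w1 = Dv₀ = ((-2)·1 + 7·(-3) + (-1)·(-3); 7·1 + 1·(-3) + (-5)·(-3); (-1)·1 + (-5)·(-3) + 7·(-3)) = (-20, 19, -7)
w2 = Dw1 = ((-2)·(-20) + 7·19 + (-1)·(-7); 7·(-20) + 1·19 + (-5)·(-7); (-1)·(-20) + (-5)·19 + 7·(-7)) = (180, -86, -124)
w3 = Dw2 = (-838, 1794, -618)
Dw3 = (14852, -982, -12458)
w3·Dw3 = (-838)·14852 + 1794·(-982) + (-618)·(-12458) = -6508640; w3·w3 = (-838)·(-838) + 1794·1794 + (-618)·(-618) = 4302604
λ ≈ -6508640/4302604 = -1.5127

λ ≈ -1.5127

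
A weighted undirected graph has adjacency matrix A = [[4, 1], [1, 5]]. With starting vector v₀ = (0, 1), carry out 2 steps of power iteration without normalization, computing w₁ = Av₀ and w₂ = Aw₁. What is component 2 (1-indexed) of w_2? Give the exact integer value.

26

w1 = Av₀ = (1, 5)
w2 = Aw1 = (9, 26)
The requested component of w2 is 26.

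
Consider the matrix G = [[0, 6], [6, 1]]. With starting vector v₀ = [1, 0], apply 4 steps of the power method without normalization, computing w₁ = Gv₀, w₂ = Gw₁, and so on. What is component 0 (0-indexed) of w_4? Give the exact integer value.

1332

w1 = Gv₀ = (0·1 + 6·0; 6·1 + 1·0) = (0, 6)
w2 = Gw1 = (0·0 + 6·6; 6·0 + 1·6) = (36, 6)
w3 = Gw2 = (36, 222)
w4 = Gw3 = (1332, 438)
The requested component of w4 is 1332.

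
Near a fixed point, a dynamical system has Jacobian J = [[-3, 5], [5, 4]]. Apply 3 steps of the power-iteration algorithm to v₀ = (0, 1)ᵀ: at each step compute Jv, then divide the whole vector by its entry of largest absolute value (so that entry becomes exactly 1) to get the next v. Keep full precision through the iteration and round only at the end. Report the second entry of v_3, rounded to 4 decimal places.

Jv0 = (5.00000, 4.00000); divide by 5.00000 → v1 = (1.00000, 0.80000)
Jv1 = (1.00000, 8.20000); divide by 8.20000 → v2 = (0.12195, 1.00000)
Jv2 = (4.63415, 4.60976); divide by 4.63415 → v3 = (1.00000, 0.99474)
Requested entry of v3: 189/190 = 0.9947

0.9947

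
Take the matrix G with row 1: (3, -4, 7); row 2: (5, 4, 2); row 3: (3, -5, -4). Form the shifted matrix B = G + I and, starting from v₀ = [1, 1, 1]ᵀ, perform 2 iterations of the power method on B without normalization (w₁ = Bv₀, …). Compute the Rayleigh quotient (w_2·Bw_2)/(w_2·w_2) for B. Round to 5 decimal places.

B = G + I has rows (4, -4, 7); (5, 5, 2); (3, -5, -3)
w1 = Bv₀ = (4·1 + (-4)·1 + 7·1; 5·1 + 5·1 + 2·1; 3·1 + (-5)·1 + (-3)·1) = (7, 12, -5)
w2 = Bw1 = (4·7 + (-4)·12 + 7·(-5); 5·7 + 5·12 + 2·(-5); 3·7 + (-5)·12 + (-3)·(-5)) = (-55, 85, -24)
Bw2 = (-728, 102, -518)
w2·Bw2 = 61142; w2·w2 = 10826; μ ≈ 61142/10826 = 5.64770

5.64770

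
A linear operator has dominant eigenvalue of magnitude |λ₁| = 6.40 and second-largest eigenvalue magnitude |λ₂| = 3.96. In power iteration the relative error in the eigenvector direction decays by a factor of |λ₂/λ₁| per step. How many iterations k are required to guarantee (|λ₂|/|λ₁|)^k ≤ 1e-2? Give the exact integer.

|λ₂/λ₁| = 3.96/6.40 = 0.61875
Need k ≥ ln(1e-2) / ln(0.61875) = -4.6052 / -0.4801 ≈ 9.593
Smallest integer k satisfying the bound: 10

10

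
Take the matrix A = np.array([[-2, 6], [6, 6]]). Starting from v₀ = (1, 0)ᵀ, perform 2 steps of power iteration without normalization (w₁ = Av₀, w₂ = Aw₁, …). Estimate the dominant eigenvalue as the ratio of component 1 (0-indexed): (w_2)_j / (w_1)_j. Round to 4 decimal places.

w1 = Av₀ = ((-2)·1 + 6·0; 6·1 + 6·0) = (-2, 6)
w2 = Aw1 = ((-2)·(-2) + 6·6; 6·(-2) + 6·6) = (40, 24)
Ratio at component: 24 / 6 = 4.0000

4.0000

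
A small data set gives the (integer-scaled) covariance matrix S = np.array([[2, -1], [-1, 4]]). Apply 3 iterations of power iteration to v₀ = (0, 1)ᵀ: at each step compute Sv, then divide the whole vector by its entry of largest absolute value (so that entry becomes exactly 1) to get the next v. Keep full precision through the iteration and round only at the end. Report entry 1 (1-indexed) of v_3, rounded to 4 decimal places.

-0.3919

Sv0 = (-1.00000, 4.00000); divide by 4.00000 → v1 = (-0.25000, 1.00000)
Sv1 = (-1.50000, 4.25000); divide by 4.25000 → v2 = (-0.35294, 1.00000)
Sv2 = (-1.70588, 4.35294); divide by 4.35294 → v3 = (-0.39189, 1.00000)
Requested entry of v3: -29/74 = -0.3919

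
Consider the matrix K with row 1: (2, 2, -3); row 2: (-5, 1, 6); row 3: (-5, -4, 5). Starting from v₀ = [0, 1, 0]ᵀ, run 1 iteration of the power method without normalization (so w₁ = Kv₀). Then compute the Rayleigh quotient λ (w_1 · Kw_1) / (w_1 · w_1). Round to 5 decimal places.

6.61905

w1 = Kv₀ = (2, 1, -4)
Kw1 = (18, -33, -34)
w1·Kw1 = 2·18 + 1·(-33) + (-4)·(-34) = 139; w1·w1 = 2·2 + 1·1 + (-4)·(-4) = 21
λ ≈ 139/21 = 6.61905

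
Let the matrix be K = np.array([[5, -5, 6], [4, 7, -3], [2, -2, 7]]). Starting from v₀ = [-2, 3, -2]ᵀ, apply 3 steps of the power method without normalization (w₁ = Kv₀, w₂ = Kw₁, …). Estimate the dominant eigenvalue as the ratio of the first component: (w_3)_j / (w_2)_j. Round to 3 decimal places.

w1 = Kv₀ = (5·(-2) + (-5)·3 + 6·(-2); 4·(-2) + 7·3 + (-3)·(-2); 2·(-2) + (-2)·3 + 7·(-2)) = (-37, 19, -24)
w2 = Kw1 = (5·(-37) + (-5)·19 + 6·(-24); 4·(-37) + 7·19 + (-3)·(-24); 2·(-37) + (-2)·19 + 7·(-24)) = (-424, 57, -280)
w3 = Kw2 = (-4085, -457, -2922)
Ratio at component: -4085 / -424 = 9.634

λ ≈ 9.634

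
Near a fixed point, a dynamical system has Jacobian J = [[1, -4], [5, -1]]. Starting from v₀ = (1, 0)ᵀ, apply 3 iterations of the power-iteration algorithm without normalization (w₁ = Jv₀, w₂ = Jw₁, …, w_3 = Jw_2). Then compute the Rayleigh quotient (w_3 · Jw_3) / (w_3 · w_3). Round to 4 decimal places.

λ ≈ -0.7308

w1 = Jv₀ = (1·1 + (-4)·0; 5·1 + (-1)·0) = (1, 5)
w2 = Jw1 = (1·1 + (-4)·5; 5·1 + (-1)·5) = (-19, 0)
w3 = Jw2 = (-19, -95)
Jw3 = (361, 0)
w3·Jw3 = (-19)·361 + (-95)·0 = -6859; w3·w3 = (-19)·(-19) + (-95)·(-95) = 9386
λ ≈ -6859/9386 = -0.7308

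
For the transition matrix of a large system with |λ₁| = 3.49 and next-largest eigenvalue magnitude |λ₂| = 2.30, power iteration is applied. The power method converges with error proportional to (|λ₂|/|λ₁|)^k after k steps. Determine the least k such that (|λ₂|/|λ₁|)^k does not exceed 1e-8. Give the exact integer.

|λ₂/λ₁| = 2.30/3.49 = 0.65903
Need k ≥ ln(1e-8) / ln(0.65903) = -18.4207 / -0.4170 ≈ 44.175
Smallest integer k satisfying the bound: 45

45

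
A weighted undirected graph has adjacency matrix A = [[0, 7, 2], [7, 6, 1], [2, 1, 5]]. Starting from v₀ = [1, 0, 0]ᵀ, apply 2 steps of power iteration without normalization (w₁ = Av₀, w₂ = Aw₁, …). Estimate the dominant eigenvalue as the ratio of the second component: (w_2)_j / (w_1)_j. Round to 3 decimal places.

w1 = Av₀ = (0·1 + 7·0 + 2·0; 7·1 + 6·0 + 1·0; 2·1 + 1·0 + 5·0) = (0, 7, 2)
w2 = Aw1 = (0·0 + 7·7 + 2·2; 7·0 + 6·7 + 1·2; 2·0 + 1·7 + 5·2) = (53, 44, 17)
Ratio at component: 44 / 7 = 6.286

λ ≈ 6.286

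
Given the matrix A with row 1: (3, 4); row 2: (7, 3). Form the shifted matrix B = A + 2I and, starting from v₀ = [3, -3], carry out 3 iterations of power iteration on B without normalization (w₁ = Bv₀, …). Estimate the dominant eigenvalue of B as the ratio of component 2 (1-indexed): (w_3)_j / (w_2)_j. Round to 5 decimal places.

B = A + 2I has rows (5, 4); (7, 5)
w1 = Bv₀ = (5·3 + 4·(-3); 7·3 + 5·(-3)) = (3, 6)
w2 = Bw1 = (5·3 + 4·6; 7·3 + 5·6) = (39, 51)
w3 = Bw2 = (399, 528)
Ratio: 528/51 = 10.35294

10.35294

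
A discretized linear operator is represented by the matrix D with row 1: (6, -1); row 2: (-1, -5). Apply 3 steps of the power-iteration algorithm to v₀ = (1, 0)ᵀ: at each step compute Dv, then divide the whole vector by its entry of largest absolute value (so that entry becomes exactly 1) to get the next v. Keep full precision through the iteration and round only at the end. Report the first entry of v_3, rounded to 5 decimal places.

Dv0 = (6.000000, -1.000000); divide by 6.000000 → v1 = (1.000000, -0.166667)
Dv1 = (6.166667, -0.166667); divide by 6.166667 → v2 = (1.000000, -0.027027)
Dv2 = (6.027027, -0.864865); divide by 6.027027 → v3 = (1.000000, -0.143498)
Requested entry of v3: 223/223 = 1.00000

1.00000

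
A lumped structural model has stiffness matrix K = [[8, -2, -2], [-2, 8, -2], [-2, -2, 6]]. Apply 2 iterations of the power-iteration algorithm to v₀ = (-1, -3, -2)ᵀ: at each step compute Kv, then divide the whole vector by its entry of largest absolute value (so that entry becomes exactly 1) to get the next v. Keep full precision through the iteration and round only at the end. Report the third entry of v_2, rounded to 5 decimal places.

-0.05714

Kv0 = (2.000000, -18.000000, -4.000000); divide by -18.000000 → v1 = (-0.111111, 1.000000, 0.222222)
Kv1 = (-3.333333, 7.777778, -0.444444); divide by 7.777778 → v2 = (-0.428571, 1.000000, -0.057143)
Requested entry of v2: 8/-140 = -0.05714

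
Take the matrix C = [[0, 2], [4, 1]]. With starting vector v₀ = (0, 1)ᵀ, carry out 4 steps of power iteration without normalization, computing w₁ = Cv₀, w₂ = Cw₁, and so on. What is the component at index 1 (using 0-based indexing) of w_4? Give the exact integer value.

w1 = Cv₀ = (2, 1)
w2 = Cw1 = (2, 9)
w3 = Cw2 = (18, 17)
w4 = Cw3 = (34, 89)
The requested component of w4 is 89.

89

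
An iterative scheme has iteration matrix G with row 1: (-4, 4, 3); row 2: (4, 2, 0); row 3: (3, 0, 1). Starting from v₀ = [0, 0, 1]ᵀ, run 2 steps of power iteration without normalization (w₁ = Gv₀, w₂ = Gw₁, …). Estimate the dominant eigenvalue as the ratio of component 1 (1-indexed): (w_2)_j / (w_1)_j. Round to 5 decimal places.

w1 = Gv₀ = ((-4)·0 + 4·0 + 3·1; 4·0 + 2·0 + 0·1; 3·0 + 0·0 + 1·1) = (3, 0, 1)
w2 = Gw1 = ((-4)·3 + 4·0 + 3·1; 4·3 + 2·0 + 0·1; 3·3 + 0·0 + 1·1) = (-9, 12, 10)
Ratio at component: -9 / 3 = -3.00000

λ ≈ -3.00000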